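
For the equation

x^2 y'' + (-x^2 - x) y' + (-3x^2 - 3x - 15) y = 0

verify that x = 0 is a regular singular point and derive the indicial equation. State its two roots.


Divide by x^2 to reach normal form y'' + P_1(x) y' + P_2(x) y = 0 with P_1(x) = -1 - 1/x and P_2(x) = -3 - 3/x - 15/x^2.
x = 0 is a singular point because the y'-coefficient -1 - 1/x has a pole at x = 0 and the y-coefficient -3 - 3/x - 15/x^2 has a pole at x = 0.
It is a regular singular point because x P_1(x) = p(x) = -x - 1 and x^2 P_2(x) = q(x) = -3x^2 - 3x - 15 are polynomials, hence analytic at x = 0.
p(0) = -1,  q(0) = -15.
Indicial equation: r(r-1) + p(0) r + q(0) = 0, i.e. r^2 + (p(0) - 1) r + q(0) = 0, i.e. r^2 - 2 r - 15 = 0.
Discriminant: (-2)^2 - 4(-15) = 64, so r = (2 ± 8)/2.
Solving: r_1 = 5, r_2 = -3.

indicial: r^2 - 2 r - 15 = 0; roots r_1 = 5, r_2 = -3


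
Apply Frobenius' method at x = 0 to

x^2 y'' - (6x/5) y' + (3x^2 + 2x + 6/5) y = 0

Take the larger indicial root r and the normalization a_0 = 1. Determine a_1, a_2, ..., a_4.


Write in Frobenius form y'' + (p(x)/x) y' + (q(x)/x^2) y = 0:
  p(x) = -6/5,  q(x) = 3x^2 + 2x + 6/5.
Indicial equation: r(r-1) + (-6/5) r + (6/5) = 0 -> roots r_1 = 6/5, r_2 = 1.
Take r = r_1 = 6/5. Let y(x) = x^r sum_{n>=0} a_n x^n with a_0 = 1.
Substitute y = x^r sum a_n x^n and match x^{r+n}. The recurrence is
  D(n) a_n + 2 a_{n-1} + 3 a_{n-2} = 0,  where D(n) = (r+n)(r+n-1) + (-6/5)(r+n) + (6/5).
  a_n = [-2 a_{n-1} - 3 a_{n-2}] / D(n).
Since the indicial polynomial factors as (r - r_1)(r - r_2), D(n) = (r_1 + n - r_1)(r_1 + n - r_2) = n(n + 1/5).
Evaluating step by step (a_0 = 1):
  n = 1: D(1) = 1(1 + 1/5) = 6/5; numerator = -2(1) = -2; a_1 = (-2)/(6/5) = -5/3
  n = 2: D(2) = 2(2 + 1/5) = 22/5; numerator = -2(-5/3) - 3(1) = 1/3; a_2 = (1/3)/(22/5) = 5/66
  n = 3: D(3) = 3(3 + 1/5) = 48/5; numerator = -2(5/66) - 3(-5/3) = 160/33; a_3 = (160/33)/(48/5) = 50/99
  n = 4: D(4) = 4(4 + 1/5) = 84/5; numerator = -2(50/99) - 3(5/66) = -245/198; a_4 = (-245/198)/(84/5) = -175/2376

r = 6/5; a_0 = 1; a_1 = -5/3; a_2 = 5/66; a_3 = 50/99; a_4 = -175/2376


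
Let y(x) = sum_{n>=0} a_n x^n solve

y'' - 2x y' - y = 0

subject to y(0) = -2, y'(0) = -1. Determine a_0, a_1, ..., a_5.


Ansatz: y(x) = sum_{n>=0} a_n x^n, so y'(x) = sum_{n>=1} n a_n x^(n-1) and y''(x) = sum_{n>=2} n(n-1) a_n x^(n-2).
Substitute into P(x) y'' + Q(x) y' + R(x) y = 0 with P(x) = 1, Q(x) = -2x, R(x) = -1, and match powers of x.
Initial conditions: a_0 = -2, a_1 = -1.
Setting the coefficient of each power of x to zero and solving order by order (substituting the coefficients already found):
  x^0: 2 a_2 - a_0 = 0  ->  2 a_2 = a_0 = -2  ->  a_2 = -1
  x^1: 6 a_3 - 3 a_1 = 0  ->  6 a_3 = 3 a_1 = -3  ->  a_3 = -1/2
  x^2: 12 a_4 - 5 a_2 = 0  ->  12 a_4 = 5 a_2 = -5  ->  a_4 = -5/12
  x^3: 20 a_5 - 7 a_3 = 0  ->  20 a_5 = 7 a_3 = -7/2  ->  a_5 = -7/40
Truncated series: y(x) = -2 - x - x^2 - (1/2) x^3 - (5/12) x^4 - (7/40) x^5 + O(x^6).

a_0 = -2; a_1 = -1; a_2 = -1; a_3 = -1/2; a_4 = -5/12; a_5 = -7/40


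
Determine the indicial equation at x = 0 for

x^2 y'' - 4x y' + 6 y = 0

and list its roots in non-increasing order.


Divide by x^2 to reach normal form y'' + P_1(x) y' + P_2(x) y = 0 with P_1(x) = -4/x and P_2(x) = 6/x^2.
x = 0 is a singular point because the y'-coefficient -4/x has a pole at x = 0 and the y-coefficient 6/x^2 has a pole at x = 0.
It is a regular singular point because x P_1(x) = p(x) = -4 and x^2 P_2(x) = q(x) = 6 are polynomials, hence analytic at x = 0.
p(0) = -4,  q(0) = 6.
Indicial equation: r(r-1) + p(0) r + q(0) = 0, i.e. r^2 + (p(0) - 1) r + q(0) = 0, i.e. r^2 - 5 r + 6 = 0.
Discriminant: (-5)^2 - 4(6) = 1, so r = (5 ± 1)/2.
Solving: r_1 = 3, r_2 = 2.

indicial: r^2 - 5 r + 6 = 0; roots r_1 = 3, r_2 = 2


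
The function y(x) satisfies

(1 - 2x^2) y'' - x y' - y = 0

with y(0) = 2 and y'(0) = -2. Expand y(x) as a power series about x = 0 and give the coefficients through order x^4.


Ansatz: y(x) = sum_{n>=0} a_n x^n, so y'(x) = sum_{n>=1} n a_n x^(n-1) and y''(x) = sum_{n>=2} n(n-1) a_n x^(n-2).
Substitute into P(x) y'' + Q(x) y' + R(x) y = 0 with P(x) = 1 - 2x^2, Q(x) = -x, R(x) = -1, and match powers of x.
Initial conditions: a_0 = 2, a_1 = -2.
Setting the coefficient of each power of x to zero and solving order by order (substituting the coefficients already found):
  x^0: 2 a_2 - a_0 = 0  ->  2 a_2 = a_0 = 2  ->  a_2 = 1
  x^1: 6 a_3 - 2 a_1 = 0  ->  6 a_3 = 2 a_1 = -4  ->  a_3 = -2/3
  x^2: 12 a_4 - 7 a_2 = 0  ->  12 a_4 = 7 a_2 = 7  ->  a_4 = 7/12
Truncated series: y(x) = 2 - 2 x + x^2 - (2/3) x^3 + (7/12) x^4 + O(x^5).

a_0 = 2; a_1 = -2; a_2 = 1; a_3 = -2/3; a_4 = 7/12


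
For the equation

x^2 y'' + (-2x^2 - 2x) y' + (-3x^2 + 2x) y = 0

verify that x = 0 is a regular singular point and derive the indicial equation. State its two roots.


Divide by x^2 to reach normal form y'' + P_1(x) y' + P_2(x) y = 0 with P_1(x) = -2 - 2/x and P_2(x) = -3 + 2/x.
x = 0 is a singular point because the y'-coefficient -2 - 2/x has a pole at x = 0 and the y-coefficient -3 + 2/x has a pole at x = 0.
It is a regular singular point because x P_1(x) = p(x) = -2x - 2 and x^2 P_2(x) = q(x) = -3x^2 + 2x are polynomials, hence analytic at x = 0.
p(0) = -2,  q(0) = 0.
Indicial equation: r(r-1) + p(0) r + q(0) = 0, i.e. r^2 + (p(0) - 1) r + q(0) = 0, i.e. r^2 - 3 r = 0.
Discriminant: (-3)^2 - 4(0) = 9, so r = (3 ± 3)/2.
Solving: r_1 = 3, r_2 = 0.

indicial: r^2 - 3 r = 0; roots r_1 = 3, r_2 = 0


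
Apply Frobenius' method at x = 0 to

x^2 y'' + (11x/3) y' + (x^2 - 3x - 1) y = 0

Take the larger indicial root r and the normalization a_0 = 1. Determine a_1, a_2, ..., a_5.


Write in Frobenius form y'' + (p(x)/x) y' + (q(x)/x^2) y = 0:
  p(x) = 11/3,  q(x) = x^2 - 3x - 1.
Indicial equation: r(r-1) + (11/3) r + (-1) = 0 -> roots r_1 = 1/3, r_2 = -3.
Take r = r_1 = 1/3. Let y(x) = x^r sum_{n>=0} a_n x^n with a_0 = 1.
Substitute y = x^r sum a_n x^n and match x^{r+n}. The recurrence is
  D(n) a_n - 3 a_{n-1} + 1 a_{n-2} = 0,  where D(n) = (r+n)(r+n-1) + (11/3)(r+n) + (-1).
  a_n = [3 a_{n-1} - 1 a_{n-2}] / D(n).
Since the indicial polynomial factors as (r - r_1)(r - r_2), D(n) = (r_1 + n - r_1)(r_1 + n - r_2) = n(n + 10/3).
Evaluating step by step (a_0 = 1):
  n = 1: D(1) = 1(1 + 10/3) = 13/3; numerator = 3(1) = 3; a_1 = (3)/(13/3) = 9/13
  n = 2: D(2) = 2(2 + 10/3) = 32/3; numerator = 3(9/13) - 1(1) = 14/13; a_2 = (14/13)/(32/3) = 21/208
  n = 3: D(3) = 3(3 + 10/3) = 19; numerator = 3(21/208) - 1(9/13) = -81/208; a_3 = (-81/208)/(19) = -81/3952
  n = 4: D(4) = 4(4 + 10/3) = 88/3; numerator = 3(-81/3952) - 1(21/208) = -321/1976; a_4 = (-321/1976)/(88/3) = -963/173888
  n = 5: D(5) = 5(5 + 10/3) = 125/3; numerator = 3(-963/173888) - 1(-81/3952) = 675/173888; a_5 = (675/173888)/(125/3) = 81/869440

r = 1/3; a_0 = 1; a_1 = 9/13; a_2 = 21/208; a_3 = -81/3952; a_4 = -963/173888; a_5 = 81/869440


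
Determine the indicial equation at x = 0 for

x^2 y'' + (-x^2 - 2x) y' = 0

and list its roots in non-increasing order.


Divide by x^2 to reach normal form y'' + P_1(x) y' + P_2(x) y = 0 with P_1(x) = -1 - 2/x and P_2(x) = 0.
x = 0 is a singular point because the y'-coefficient -1 - 2/x has a pole at x = 0.
It is a regular singular point because x P_1(x) = p(x) = -x - 2 and x^2 P_2(x) = q(x) = 0 are polynomials, hence analytic at x = 0.
p(0) = -2,  q(0) = 0.
Indicial equation: r(r-1) + p(0) r + q(0) = 0, i.e. r^2 + (p(0) - 1) r + q(0) = 0, i.e. r^2 - 3 r = 0.
Discriminant: (-3)^2 - 4(0) = 9, so r = (3 ± 3)/2.
Solving: r_1 = 3, r_2 = 0.

indicial: r^2 - 3 r = 0; roots r_1 = 3, r_2 = 0


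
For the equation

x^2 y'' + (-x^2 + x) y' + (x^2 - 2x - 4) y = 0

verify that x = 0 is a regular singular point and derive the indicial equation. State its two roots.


Divide by x^2 to reach normal form y'' + P_1(x) y' + P_2(x) y = 0 with P_1(x) = -1 + 1/x and P_2(x) = 1 - 2/x - 4/x^2.
x = 0 is a singular point because the y'-coefficient -1 + 1/x has a pole at x = 0 and the y-coefficient 1 - 2/x - 4/x^2 has a pole at x = 0.
It is a regular singular point because x P_1(x) = p(x) = 1 - x and x^2 P_2(x) = q(x) = x^2 - 2x - 4 are polynomials, hence analytic at x = 0.
p(0) = 1,  q(0) = -4.
Indicial equation: r(r-1) + p(0) r + q(0) = 0, i.e. r^2 + (p(0) - 1) r + q(0) = 0, i.e. r^2 - 4 = 0.
Discriminant: (0)^2 - 4(-4) = 16, so r = (0 ± 4)/2.
Solving: r_1 = 2, r_2 = -2.

indicial: r^2 - 4 = 0; roots r_1 = 2, r_2 = -2


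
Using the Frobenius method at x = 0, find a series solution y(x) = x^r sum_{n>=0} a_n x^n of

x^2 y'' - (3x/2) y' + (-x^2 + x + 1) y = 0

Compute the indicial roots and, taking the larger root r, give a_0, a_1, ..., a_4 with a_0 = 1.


Write in Frobenius form y'' + (p(x)/x) y' + (q(x)/x^2) y = 0:
  p(x) = -3/2,  q(x) = -x^2 + x + 1.
Indicial equation: r(r-1) + (-3/2) r + (1) = 0 -> roots r_1 = 2, r_2 = 1/2.
Take r = r_1 = 2. Let y(x) = x^r sum_{n>=0} a_n x^n with a_0 = 1.
Substitute y = x^r sum a_n x^n and match x^{r+n}. The recurrence is
  D(n) a_n + 1 a_{n-1} - 1 a_{n-2} = 0,  where D(n) = (r+n)(r+n-1) + (-3/2)(r+n) + (1).
  a_n = [-1 a_{n-1} + 1 a_{n-2}] / D(n).
Since the indicial polynomial factors as (r - r_1)(r - r_2), D(n) = (r_1 + n - r_1)(r_1 + n - r_2) = n(n + 3/2).
Evaluating step by step (a_0 = 1):
  n = 1: D(1) = 1(1 + 3/2) = 5/2; numerator = -1(1) = -1; a_1 = (-1)/(5/2) = -2/5
  n = 2: D(2) = 2(2 + 3/2) = 7; numerator = -1(-2/5) + 1(1) = 7/5; a_2 = (7/5)/(7) = 1/5
  n = 3: D(3) = 3(3 + 3/2) = 27/2; numerator = -1(1/5) + 1(-2/5) = -3/5; a_3 = (-3/5)/(27/2) = -2/45
  n = 4: D(4) = 4(4 + 3/2) = 22; numerator = -1(-2/45) + 1(1/5) = 11/45; a_4 = (11/45)/(22) = 1/90

r = 2; a_0 = 1; a_1 = -2/5; a_2 = 1/5; a_3 = -2/45; a_4 = 1/90


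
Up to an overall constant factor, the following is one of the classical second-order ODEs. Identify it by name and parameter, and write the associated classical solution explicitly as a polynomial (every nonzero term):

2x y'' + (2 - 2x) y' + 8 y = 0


All three coefficients share the factor 2; dividing through by 2 gives  x y'' + (1 - x) y' + 4 y = 0.
This matches the Laguerre equation x y'' + (1 - x) y' + n y = 0 with n = 4; the polynomial solution is L_4(x).
With y = sum_k a_k x^k, matching x^k gives (k+1)k a_{k+1} + (k+1) a_{k+1} - k a_k + n a_k = 0, i.e. (k+1)^2 a_{k+1} = (k - n) a_k = (k - 4) a_k. The right side vanishes at k = 4, so the series terminates at degree 4.
Standard normalization L_n(0) = 1 gives a_0 = 1. Work upward with a_{k+1} = (k - 4) a_k / (k+1)^2:
  a_1 = (0 - 4)(1) / 1^2 = -4/1 = -4
  a_2 = (1 - 4)(-4) / 2^2 = 12/4 = 3
  a_3 = (2 - 4)(3) / 3^2 = -6/9 = -2/3
  a_4 = (3 - 4)(-2/3) / 4^2 = (2/3)/16 = 1/24
Hence L_4(x) = x^4/24 - 2 x^3/3 + 3 x^2 - 4 x + 1.

L_4(x); series = x^4/24 - 2 x^3/3 + 3 x^2 - 4 x + 1


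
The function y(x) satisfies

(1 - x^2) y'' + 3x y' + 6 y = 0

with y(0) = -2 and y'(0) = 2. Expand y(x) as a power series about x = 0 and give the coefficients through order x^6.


Ansatz: y(x) = sum_{n>=0} a_n x^n, so y'(x) = sum_{n>=1} n a_n x^(n-1) and y''(x) = sum_{n>=2} n(n-1) a_n x^(n-2).
Substitute into P(x) y'' + Q(x) y' + R(x) y = 0 with P(x) = 1 - x^2, Q(x) = 3x, R(x) = 6, and match powers of x.
Initial conditions: a_0 = -2, a_1 = 2.
Setting the coefficient of each power of x to zero and solving order by order (substituting the coefficients already found):
  x^0: 2 a_2 + 6 a_0 = 0  ->  2 a_2 = -6 a_0 = 12  ->  a_2 = 6
  x^1: 6 a_3 + 9 a_1 = 0  ->  6 a_3 = -9 a_1 = -18  ->  a_3 = -3
  x^2: 12 a_4 + 10 a_2 = 0  ->  12 a_4 = -10 a_2 = -60  ->  a_4 = -5
  x^3: 20 a_5 + 9 a_3 = 0  ->  20 a_5 = -9 a_3 = 27  ->  a_5 = 27/20
  x^4: 30 a_6 + 6 a_4 = 0  ->  30 a_6 = -6 a_4 = 30  ->  a_6 = 1
Truncated series: y(x) = -2 + 2 x + 6 x^2 - 3 x^3 - 5 x^4 + (27/20) x^5 + x^6 + O(x^7).

a_0 = -2; a_1 = 2; a_2 = 6; a_3 = -3; a_4 = -5; a_5 = 27/20; a_6 = 1


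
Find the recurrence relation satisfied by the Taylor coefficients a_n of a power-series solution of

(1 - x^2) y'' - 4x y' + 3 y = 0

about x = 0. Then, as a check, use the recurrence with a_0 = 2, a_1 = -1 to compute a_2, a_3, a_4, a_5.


Substitute y = sum_n a_n x^n.
(1 - 1 x^2) y'' contributes (n+2)(n+1) a_{n+2} - n(n-1) a_n at x^n.
-4 x y'(x) contributes -4 n a_n at x^n.
3 y(x) contributes 3 a_n at x^n.
Matching x^n: (n+2)(n+1) a_{n+2} + (-n(n-1) - 4 n + 3) a_n = 0.
Thus a_{n+2} = (n(n-1) + 4 n - 3) / ((n+1)(n+2)) * a_n.

Check with a_0 = 2, a_1 = -1 (apply the recurrence for n = 0, 1, 2, 3): a_0 = 2, a_1 = -1, a_2 = -3, a_3 = -1/6, a_4 = -7/4, a_5 = -1/8.

a_(n+2) = (n(n-1) + 4 n - 3) / ((n+1)(n+2)) * a_n; check: a_0 = 2, a_1 = -1, a_2 = -3, a_3 = -1/6, a_4 = -7/4, a_5 = -1/8


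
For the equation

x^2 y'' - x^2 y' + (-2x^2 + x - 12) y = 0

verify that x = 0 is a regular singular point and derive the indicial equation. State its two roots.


Divide by x^2 to reach normal form y'' + P_1(x) y' + P_2(x) y = 0 with P_1(x) = -1 and P_2(x) = -2 + 1/x - 12/x^2.
x = 0 is a singular point because the y-coefficient -2 + 1/x - 12/x^2 has a pole at x = 0.
It is a regular singular point because x P_1(x) = p(x) = -x and x^2 P_2(x) = q(x) = -2x^2 + x - 12 are polynomials, hence analytic at x = 0.
p(0) = 0,  q(0) = -12.
Indicial equation: r(r-1) + p(0) r + q(0) = 0, i.e. r^2 + (p(0) - 1) r + q(0) = 0, i.e. r^2 - 1 r - 12 = 0.
Discriminant: (-1)^2 - 4(-12) = 49, so r = (1 ± 7)/2.
Solving: r_1 = 4, r_2 = -3.

indicial: r^2 - 1 r - 12 = 0; roots r_1 = 4, r_2 = -3


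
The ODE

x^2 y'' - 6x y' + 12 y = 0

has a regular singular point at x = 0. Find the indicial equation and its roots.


Divide by x^2 to reach normal form y'' + P_1(x) y' + P_2(x) y = 0 with P_1(x) = -6/x and P_2(x) = 12/x^2.
x = 0 is a singular point because the y'-coefficient -6/x has a pole at x = 0 and the y-coefficient 12/x^2 has a pole at x = 0.
It is a regular singular point because x P_1(x) = p(x) = -6 and x^2 P_2(x) = q(x) = 12 are polynomials, hence analytic at x = 0.
p(0) = -6,  q(0) = 12.
Indicial equation: r(r-1) + p(0) r + q(0) = 0, i.e. r^2 + (p(0) - 1) r + q(0) = 0, i.e. r^2 - 7 r + 12 = 0.
Discriminant: (-7)^2 - 4(12) = 1, so r = (7 ± 1)/2.
Solving: r_1 = 4, r_2 = 3.

indicial: r^2 - 7 r + 12 = 0; roots r_1 = 4, r_2 = 3


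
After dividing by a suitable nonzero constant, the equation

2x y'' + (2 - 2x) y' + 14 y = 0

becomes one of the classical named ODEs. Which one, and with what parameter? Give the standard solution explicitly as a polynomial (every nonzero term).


All three coefficients share the factor 2; dividing through by 2 gives  x y'' + (1 - x) y' + 7 y = 0.
This matches the Laguerre equation x y'' + (1 - x) y' + n y = 0 with n = 7; the polynomial solution is L_7(x).
With y = sum_k a_k x^k, matching x^k gives (k+1)k a_{k+1} + (k+1) a_{k+1} - k a_k + n a_k = 0, i.e. (k+1)^2 a_{k+1} = (k - n) a_k = (k - 7) a_k. The right side vanishes at k = 7, so the series terminates at degree 7.
Standard normalization L_n(0) = 1 gives a_0 = 1. Work upward with a_{k+1} = (k - 7) a_k / (k+1)^2:
  a_1 = (0 - 7)(1) / 1^2 = -7/1 = -7
  a_2 = (1 - 7)(-7) / 2^2 = 42/4 = 21/2
  a_3 = (2 - 7)(21/2) / 3^2 = (-105/2)/9 = -35/6
  a_4 = (3 - 7)(-35/6) / 4^2 = (70/3)/16 = 35/24
  a_5 = (4 - 7)(35/24) / 5^2 = (-35/8)/25 = -7/40
  a_6 = (5 - 7)(-7/40) / 6^2 = (7/20)/36 = 7/720
  a_7 = (6 - 7)(7/720) / 7^2 = (-7/720)/49 = -1/5040
Hence L_7(x) = -x^7/5040 + 7 x^6/720 - 7 x^5/40 + 35 x^4/24 - 35 x^3/6 + 21 x^2/2 - 7 x + 1.

L_7(x); series = -x^7/5040 + 7 x^6/720 - 7 x^5/40 + 35 x^4/24 - 35 x^3/6 + 21 x^2/2 - 7 x + 1


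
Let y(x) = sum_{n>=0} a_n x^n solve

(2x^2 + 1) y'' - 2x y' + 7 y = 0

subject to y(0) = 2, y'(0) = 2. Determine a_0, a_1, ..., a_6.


Ansatz: y(x) = sum_{n>=0} a_n x^n, so y'(x) = sum_{n>=1} n a_n x^(n-1) and y''(x) = sum_{n>=2} n(n-1) a_n x^(n-2).
Substitute into P(x) y'' + Q(x) y' + R(x) y = 0 with P(x) = 2x^2 + 1, Q(x) = -2x, R(x) = 7, and match powers of x.
Initial conditions: a_0 = 2, a_1 = 2.
Setting the coefficient of each power of x to zero and solving order by order (substituting the coefficients already found):
  x^0: 2 a_2 + 7 a_0 = 0  ->  2 a_2 = -7 a_0 = -14  ->  a_2 = -7
  x^1: 6 a_3 + 5 a_1 = 0  ->  6 a_3 = -5 a_1 = -10  ->  a_3 = -5/3
  x^2: 12 a_4 + 7 a_2 = 0  ->  12 a_4 = -7 a_2 = 49  ->  a_4 = 49/12
  x^3: 20 a_5 + 13 a_3 = 0  ->  20 a_5 = -13 a_3 = 65/3  ->  a_5 = 13/12
  x^4: 30 a_6 + 23 a_4 = 0  ->  30 a_6 = -23 a_4 = -1127/12  ->  a_6 = -1127/360
Truncated series: y(x) = 2 + 2 x - 7 x^2 - (5/3) x^3 + (49/12) x^4 + (13/12) x^5 - (1127/360) x^6 + O(x^7).

a_0 = 2; a_1 = 2; a_2 = -7; a_3 = -5/3; a_4 = 49/12; a_5 = 13/12; a_6 = -1127/360


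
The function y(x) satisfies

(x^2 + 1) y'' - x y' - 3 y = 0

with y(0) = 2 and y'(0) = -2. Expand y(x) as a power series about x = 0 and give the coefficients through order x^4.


Ansatz: y(x) = sum_{n>=0} a_n x^n, so y'(x) = sum_{n>=1} n a_n x^(n-1) and y''(x) = sum_{n>=2} n(n-1) a_n x^(n-2).
Substitute into P(x) y'' + Q(x) y' + R(x) y = 0 with P(x) = x^2 + 1, Q(x) = -x, R(x) = -3, and match powers of x.
Initial conditions: a_0 = 2, a_1 = -2.
Setting the coefficient of each power of x to zero and solving order by order (substituting the coefficients already found):
  x^0: 2 a_2 - 3 a_0 = 0  ->  2 a_2 = 3 a_0 = 6  ->  a_2 = 3
  x^1: 6 a_3 - 4 a_1 = 0  ->  6 a_3 = 4 a_1 = -8  ->  a_3 = -4/3
  x^2: 12 a_4 - 3 a_2 = 0  ->  12 a_4 = 3 a_2 = 9  ->  a_4 = 3/4
Truncated series: y(x) = 2 - 2 x + 3 x^2 - (4/3) x^3 + (3/4) x^4 + O(x^5).

a_0 = 2; a_1 = -2; a_2 = 3; a_3 = -4/3; a_4 = 3/4


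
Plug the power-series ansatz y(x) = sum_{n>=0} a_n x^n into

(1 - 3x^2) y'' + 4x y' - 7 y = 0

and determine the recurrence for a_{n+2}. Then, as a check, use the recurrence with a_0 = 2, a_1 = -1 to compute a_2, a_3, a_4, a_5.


Substitute y = sum_n a_n x^n.
(1 - 3 x^2) y'' contributes (n+2)(n+1) a_{n+2} - 3 n(n-1) a_n at x^n.
4 x y'(x) contributes 4 n a_n at x^n.
-7 y(x) contributes -7 a_n at x^n.
Matching x^n: (n+2)(n+1) a_{n+2} + (-3 n(n-1) + 4 n - 7) a_n = 0.
Thus a_{n+2} = (3 n(n-1) - 4 n + 7) / ((n+1)(n+2)) * a_n.

Check with a_0 = 2, a_1 = -1 (apply the recurrence for n = 0, 1, 2, 3): a_0 = 2, a_1 = -1, a_2 = 7, a_3 = -1/2, a_4 = 35/12, a_5 = -13/40.

a_(n+2) = (3 n(n-1) - 4 n + 7) / ((n+1)(n+2)) * a_n; check: a_0 = 2, a_1 = -1, a_2 = 7, a_3 = -1/2, a_4 = 35/12, a_5 = -13/40


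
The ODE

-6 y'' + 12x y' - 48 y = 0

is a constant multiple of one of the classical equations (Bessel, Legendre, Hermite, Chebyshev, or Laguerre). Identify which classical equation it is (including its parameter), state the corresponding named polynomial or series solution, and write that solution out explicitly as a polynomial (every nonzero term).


All three coefficients share the factor -6; dividing through by -6 gives  y'' - 2x y' + 8 y = 0.
This matches the Hermite equation y'' - 2x y' + 2n y = 0 with 2n = 8, so n = 4; the polynomial solution is H_4(x).
With y = sum_k a_k x^k, matching x^k gives (k+2)(k+1) a_{k+2} = 2(k - n) a_k = 2(k - 4) a_k. The right side vanishes at k = 4, so the series with the parity of 4 terminates at degree 4.
Standard normalization: leading coefficient of H_n is 2^n, so a_4 = 2^4 = 16. Work downward with a_k = (k+1)(k+2) a_{k+2} / (2(k - n)):
  a_2 = (3)(4)(16) / (2(2 - 4)) = 192/(-4) = -48
  a_0 = (1)(2)(-48) / (2(0 - 4)) = -96/(-8) = 12
Hence H_4(x) = 16 x^4 - 48 x^2 + 12.

H_4(x); series = 16 x^4 - 48 x^2 + 12


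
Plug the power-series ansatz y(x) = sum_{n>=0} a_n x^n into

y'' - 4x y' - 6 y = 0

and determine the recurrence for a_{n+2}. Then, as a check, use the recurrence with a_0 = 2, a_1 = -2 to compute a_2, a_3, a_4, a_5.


Substitute y = sum_n a_n x^n.
y''(x) has coefficient (n+2)(n+1) a_{n+2} at x^n;
-4 x y'(x) has coefficient -4 n a_n at x^n (shift);
-6 y(x) has coefficient -6 a_n at x^n.
Matching x^n: (n+2)(n+1) a_{n+2} + (-4n - 6) a_n = 0.
Thus a_{n+2} = (4n + 6) / ((n+1)(n+2)) * a_n.

Check with a_0 = 2, a_1 = -2 (apply the recurrence for n = 0, 1, 2, 3): a_0 = 2, a_1 = -2, a_2 = 6, a_3 = -10/3, a_4 = 7, a_5 = -3.

a_(n+2) = (4n + 6) / ((n+1)(n+2)) * a_n; check: a_0 = 2, a_1 = -2, a_2 = 6, a_3 = -10/3, a_4 = 7, a_5 = -3


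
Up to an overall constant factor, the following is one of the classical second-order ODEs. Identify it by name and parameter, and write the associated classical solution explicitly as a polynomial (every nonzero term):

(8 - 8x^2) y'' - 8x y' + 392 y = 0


All three coefficients share the factor 8; dividing through by 8 gives  (1 - x^2) y'' - x y' + 49 y = 0.
This matches the Chebyshev equation (1 - x^2) y'' - x y' + n^2 y = 0 (note the -x y' term, not -2x y') with n^2 = 49, so n = 7; the polynomial solution is T_7(x).
With y = sum_k a_k x^k, matching x^k gives (k+2)(k+1) a_{k+2} = (k^2 - n^2) a_k = (k - 7)(k + 7) a_k. The right side vanishes at k = 7, so the series with the parity of 7 terminates at degree 7.
Standard normalization: leading coefficient of T_n is 2^(n-1), so a_7 = 2^6 = 64. Work downward with a_k = (k+1)(k+2) a_{k+2} / ((k - 7)(k + 7)):
  a_5 = (6)(7)(64) / ((5 - 7)(5 + 7)) = 2688/(-24) = -112
  a_3 = (4)(5)(-112) / ((3 - 7)(3 + 7)) = -2240/(-40) = 56
  a_1 = (2)(3)(56) / ((1 - 7)(1 + 7)) = 336/(-48) = -7
Hence T_7(x) = 64 x^7 - 112 x^5 + 56 x^3 - 7 x.

T_7(x); series = 64 x^7 - 112 x^5 + 56 x^3 - 7 x


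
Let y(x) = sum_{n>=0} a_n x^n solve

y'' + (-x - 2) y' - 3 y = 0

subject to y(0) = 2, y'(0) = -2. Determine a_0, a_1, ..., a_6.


Ansatz: y(x) = sum_{n>=0} a_n x^n, so y'(x) = sum_{n>=1} n a_n x^(n-1) and y''(x) = sum_{n>=2} n(n-1) a_n x^(n-2).
Substitute into P(x) y'' + Q(x) y' + R(x) y = 0 with P(x) = 1, Q(x) = -x - 2, R(x) = -3, and match powers of x.
Initial conditions: a_0 = 2, a_1 = -2.
Setting the coefficient of each power of x to zero and solving order by order (substituting the coefficients already found):
  x^0: 2 a_2 - 2 a_1 - 3 a_0 = 0  ->  2 a_2 = 2 a_1 + 3 a_0 = 2  ->  a_2 = 1
  x^1: 6 a_3 - 4 a_2 - 4 a_1 = 0  ->  6 a_3 = 4 a_2 + 4 a_1 = -4  ->  a_3 = -2/3
  x^2: 12 a_4 - 6 a_3 - 5 a_2 = 0  ->  12 a_4 = 6 a_3 + 5 a_2 = 1  ->  a_4 = 1/12
  x^3: 20 a_5 - 8 a_4 - 6 a_3 = 0  ->  20 a_5 = 8 a_4 + 6 a_3 = -10/3  ->  a_5 = -1/6
  x^4: 30 a_6 - 10 a_5 - 7 a_4 = 0  ->  30 a_6 = 10 a_5 + 7 a_4 = -13/12  ->  a_6 = -13/360
Truncated series: y(x) = 2 - 2 x + x^2 - (2/3) x^3 + (1/12) x^4 - (1/6) x^5 - (13/360) x^6 + O(x^7).

a_0 = 2; a_1 = -2; a_2 = 1; a_3 = -2/3; a_4 = 1/12; a_5 = -1/6; a_6 = -13/360


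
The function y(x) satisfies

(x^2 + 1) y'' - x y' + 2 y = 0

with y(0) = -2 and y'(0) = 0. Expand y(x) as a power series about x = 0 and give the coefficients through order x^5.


Ansatz: y(x) = sum_{n>=0} a_n x^n, so y'(x) = sum_{n>=1} n a_n x^(n-1) and y''(x) = sum_{n>=2} n(n-1) a_n x^(n-2).
Substitute into P(x) y'' + Q(x) y' + R(x) y = 0 with P(x) = x^2 + 1, Q(x) = -x, R(x) = 2, and match powers of x.
Initial conditions: a_0 = -2, a_1 = 0.
Setting the coefficient of each power of x to zero and solving order by order (substituting the coefficients already found):
  x^0: 2 a_2 + 2 a_0 = 0  ->  2 a_2 = -2 a_0 = 4  ->  a_2 = 2
  x^1: 6 a_3 + a_1 = 0  ->  6 a_3 = -a_1 = 0  ->  a_3 = 0
  x^2: 12 a_4 + 2 a_2 = 0  ->  12 a_4 = -2 a_2 = -4  ->  a_4 = -1/3
  x^3: 20 a_5 + 5 a_3 = 0  ->  20 a_5 = -5 a_3 = 0  ->  a_5 = 0
Truncated series: y(x) = -2 + 2 x^2 - (1/3) x^4 + O(x^6).

a_0 = -2; a_1 = 0; a_2 = 2; a_3 = 0; a_4 = -1/3; a_5 = 0


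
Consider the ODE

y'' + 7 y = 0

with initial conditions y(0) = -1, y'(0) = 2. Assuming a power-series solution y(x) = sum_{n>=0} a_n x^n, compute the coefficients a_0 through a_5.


Ansatz: y(x) = sum_{n>=0} a_n x^n, so y'(x) = sum_{n>=1} n a_n x^(n-1) and y''(x) = sum_{n>=2} n(n-1) a_n x^(n-2).
Substitute into P(x) y'' + Q(x) y' + R(x) y = 0 with P(x) = 1, Q(x) = 0, R(x) = 7, and match powers of x.
Initial conditions: a_0 = -1, a_1 = 2.
Setting the coefficient of each power of x to zero and solving order by order (substituting the coefficients already found):
  x^0: 2 a_2 + 7 a_0 = 0  ->  2 a_2 = -7 a_0 = 7  ->  a_2 = 7/2
  x^1: 6 a_3 + 7 a_1 = 0  ->  6 a_3 = -7 a_1 = -14  ->  a_3 = -7/3
  x^2: 12 a_4 + 7 a_2 = 0  ->  12 a_4 = -7 a_2 = -49/2  ->  a_4 = -49/24
  x^3: 20 a_5 + 7 a_3 = 0  ->  20 a_5 = -7 a_3 = 49/3  ->  a_5 = 49/60
Truncated series: y(x) = -1 + 2 x + (7/2) x^2 - (7/3) x^3 - (49/24) x^4 + (49/60) x^5 + O(x^6).

a_0 = -1; a_1 = 2; a_2 = 7/2; a_3 = -7/3; a_4 = -49/24; a_5 = 49/60


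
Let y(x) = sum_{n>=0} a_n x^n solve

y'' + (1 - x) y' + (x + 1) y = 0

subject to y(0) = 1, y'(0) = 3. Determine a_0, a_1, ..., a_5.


Ansatz: y(x) = sum_{n>=0} a_n x^n, so y'(x) = sum_{n>=1} n a_n x^(n-1) and y''(x) = sum_{n>=2} n(n-1) a_n x^(n-2).
Substitute into P(x) y'' + Q(x) y' + R(x) y = 0 with P(x) = 1, Q(x) = 1 - x, R(x) = x + 1, and match powers of x.
Initial conditions: a_0 = 1, a_1 = 3.
Setting the coefficient of each power of x to zero and solving order by order (substituting the coefficients already found):
  x^0: 2 a_2 + a_1 + a_0 = 0  ->  2 a_2 = -a_1 - a_0 = -4  ->  a_2 = -2
  x^1: 6 a_3 + 2 a_2 + a_0 = 0  ->  6 a_3 = -2 a_2 - a_0 = 3  ->  a_3 = 1/2
  x^2: 12 a_4 + 3 a_3 - a_2 + a_1 = 0  ->  12 a_4 = -3 a_3 + a_2 - a_1 = -13/2  ->  a_4 = -13/24
  x^3: 20 a_5 + 4 a_4 - 2 a_3 + a_2 = 0  ->  20 a_5 = -4 a_4 + 2 a_3 - a_2 = 31/6  ->  a_5 = 31/120
Truncated series: y(x) = 1 + 3 x - 2 x^2 + (1/2) x^3 - (13/24) x^4 + (31/120) x^5 + O(x^6).

a_0 = 1; a_1 = 3; a_2 = -2; a_3 = 1/2; a_4 = -13/24; a_5 = 31/120


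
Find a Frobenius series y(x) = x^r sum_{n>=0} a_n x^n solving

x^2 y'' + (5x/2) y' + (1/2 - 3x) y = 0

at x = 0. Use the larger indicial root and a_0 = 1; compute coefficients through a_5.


Write in Frobenius form y'' + (p(x)/x) y' + (q(x)/x^2) y = 0:
  p(x) = 5/2,  q(x) = 1/2 - 3x.
Indicial equation: r(r-1) + (5/2) r + (1/2) = 0 -> roots r_1 = -1/2, r_2 = -1.
Take r = r_1 = -1/2. Let y(x) = x^r sum_{n>=0} a_n x^n with a_0 = 1.
Substitute y = x^r sum a_n x^n and match x^{r+n}. The recurrence is
  D(n) a_n - 3 a_{n-1} = 0,  where D(n) = (r+n)(r+n-1) + (5/2)(r+n) + (1/2).
  a_n = 3 / D(n) * a_{n-1}.
Since the indicial polynomial factors as (r - r_1)(r - r_2), D(n) = (r_1 + n - r_1)(r_1 + n - r_2) = n(n + 1/2).
Evaluating step by step (a_0 = 1):
  n = 1: D(1) = 1(1 + 1/2) = 3/2; numerator = 3(1) = 3; a_1 = (3)/(3/2) = 2
  n = 2: D(2) = 2(2 + 1/2) = 5; numerator = 3(2) = 6; a_2 = (6)/(5) = 6/5
  n = 3: D(3) = 3(3 + 1/2) = 21/2; numerator = 3(6/5) = 18/5; a_3 = (18/5)/(21/2) = 12/35
  n = 4: D(4) = 4(4 + 1/2) = 18; numerator = 3(12/35) = 36/35; a_4 = (36/35)/(18) = 2/35
  n = 5: D(5) = 5(5 + 1/2) = 55/2; numerator = 3(2/35) = 6/35; a_5 = (6/35)/(55/2) = 12/1925

r = -1/2; a_0 = 1; a_1 = 2; a_2 = 6/5; a_3 = 12/35; a_4 = 2/35; a_5 = 12/1925


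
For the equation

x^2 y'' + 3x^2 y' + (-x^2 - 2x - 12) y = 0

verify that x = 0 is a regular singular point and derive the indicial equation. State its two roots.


Divide by x^2 to reach normal form y'' + P_1(x) y' + P_2(x) y = 0 with P_1(x) = 3 and P_2(x) = -1 - 2/x - 12/x^2.
x = 0 is a singular point because the y-coefficient -1 - 2/x - 12/x^2 has a pole at x = 0.
It is a regular singular point because x P_1(x) = p(x) = 3x and x^2 P_2(x) = q(x) = -x^2 - 2x - 12 are polynomials, hence analytic at x = 0.
p(0) = 0,  q(0) = -12.
Indicial equation: r(r-1) + p(0) r + q(0) = 0, i.e. r^2 + (p(0) - 1) r + q(0) = 0, i.e. r^2 - 1 r - 12 = 0.
Discriminant: (-1)^2 - 4(-12) = 49, so r = (1 ± 7)/2.
Solving: r_1 = 4, r_2 = -3.

indicial: r^2 - 1 r - 12 = 0; roots r_1 = 4, r_2 = -3


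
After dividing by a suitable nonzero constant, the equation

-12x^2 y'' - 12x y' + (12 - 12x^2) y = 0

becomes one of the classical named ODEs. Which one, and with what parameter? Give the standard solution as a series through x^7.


All three coefficients share the factor -12; dividing through by -12 gives  x^2 y'' + x y' + (x^2 - 1) y = 0.
This matches the Bessel equation x^2 y'' + x y' + (x^2 - nu^2) y = 0 with nu^2 = 1, so nu = 1; the solution bounded at x = 0 is J_1(x).
Frobenius at x = 0: indicial roots ±nu; for r = nu the recurrence k(k + 2nu) c_k = -c_{k-2} gives the standard series J_nu(x) = sum_{k>=0} (-1)^k / (k! (k+nu)!) (x/2)^(2k+nu). Evaluate the first 4 terms:
  k = 0: (-1)^0 / (0! * 1! * 2^1) x^1 = 1/(1*1*2) x^1 = (1/2) x^1
  k = 1: (-1)^1 / (1! * 2! * 2^3) x^3 = -1/(1*2*8) x^3 = (-1/16) x^3
  k = 2: (-1)^2 / (2! * 3! * 2^5) x^5 = 1/(2*6*32) x^5 = (1/384) x^5
  k = 3: (-1)^3 / (3! * 4! * 2^7) x^7 = -1/(6*24*128) x^7 = (-1/18432) x^7
Hence J_1(x) = -x^7/18432 + x^5/384 - x^3/16 + x/2 + ....

J_1(x); series = -x^7/18432 + x^5/384 - x^3/16 + x/2


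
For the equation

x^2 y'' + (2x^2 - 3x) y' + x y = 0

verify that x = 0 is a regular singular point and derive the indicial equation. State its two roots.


Divide by x^2 to reach normal form y'' + P_1(x) y' + P_2(x) y = 0 with P_1(x) = 2 - 3/x and P_2(x) = 1/x.
x = 0 is a singular point because the y'-coefficient 2 - 3/x has a pole at x = 0 and the y-coefficient 1/x has a pole at x = 0.
It is a regular singular point because x P_1(x) = p(x) = 2x - 3 and x^2 P_2(x) = q(x) = x are polynomials, hence analytic at x = 0.
p(0) = -3,  q(0) = 0.
Indicial equation: r(r-1) + p(0) r + q(0) = 0, i.e. r^2 + (p(0) - 1) r + q(0) = 0, i.e. r^2 - 4 r = 0.
Discriminant: (-4)^2 - 4(0) = 16, so r = (4 ± 4)/2.
Solving: r_1 = 4, r_2 = 0.

indicial: r^2 - 4 r = 0; roots r_1 = 4, r_2 = 0


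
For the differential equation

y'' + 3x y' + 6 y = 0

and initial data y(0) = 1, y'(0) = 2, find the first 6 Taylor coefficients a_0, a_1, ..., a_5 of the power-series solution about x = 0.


Ansatz: y(x) = sum_{n>=0} a_n x^n, so y'(x) = sum_{n>=1} n a_n x^(n-1) and y''(x) = sum_{n>=2} n(n-1) a_n x^(n-2).
Substitute into P(x) y'' + Q(x) y' + R(x) y = 0 with P(x) = 1, Q(x) = 3x, R(x) = 6, and match powers of x.
Initial conditions: a_0 = 1, a_1 = 2.
Setting the coefficient of each power of x to zero and solving order by order (substituting the coefficients already found):
  x^0: 2 a_2 + 6 a_0 = 0  ->  2 a_2 = -6 a_0 = -6  ->  a_2 = -3
  x^1: 6 a_3 + 9 a_1 = 0  ->  6 a_3 = -9 a_1 = -18  ->  a_3 = -3
  x^2: 12 a_4 + 12 a_2 = 0  ->  12 a_4 = -12 a_2 = 36  ->  a_4 = 3
  x^3: 20 a_5 + 15 a_3 = 0  ->  20 a_5 = -15 a_3 = 45  ->  a_5 = 9/4
Truncated series: y(x) = 1 + 2 x - 3 x^2 - 3 x^3 + 3 x^4 + (9/4) x^5 + O(x^6).

a_0 = 1; a_1 = 2; a_2 = -3; a_3 = -3; a_4 = 3; a_5 = 9/4


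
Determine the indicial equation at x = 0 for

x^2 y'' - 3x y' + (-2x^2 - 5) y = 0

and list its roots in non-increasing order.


Divide by x^2 to reach normal form y'' + P_1(x) y' + P_2(x) y = 0 with P_1(x) = -3/x and P_2(x) = -2 - 5/x^2.
x = 0 is a singular point because the y'-coefficient -3/x has a pole at x = 0 and the y-coefficient -2 - 5/x^2 has a pole at x = 0.
It is a regular singular point because x P_1(x) = p(x) = -3 and x^2 P_2(x) = q(x) = -2x^2 - 5 are polynomials, hence analytic at x = 0.
p(0) = -3,  q(0) = -5.
Indicial equation: r(r-1) + p(0) r + q(0) = 0, i.e. r^2 + (p(0) - 1) r + q(0) = 0, i.e. r^2 - 4 r - 5 = 0.
Discriminant: (-4)^2 - 4(-5) = 36, so r = (4 ± 6)/2.
Solving: r_1 = 5, r_2 = -1.

indicial: r^2 - 4 r - 5 = 0; roots r_1 = 5, r_2 = -1


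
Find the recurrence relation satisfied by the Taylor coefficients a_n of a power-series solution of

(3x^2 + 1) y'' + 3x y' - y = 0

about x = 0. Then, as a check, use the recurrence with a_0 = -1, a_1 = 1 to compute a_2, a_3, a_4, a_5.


Substitute y = sum_n a_n x^n.
(1 + 3 x^2) y'' contributes (n+2)(n+1) a_{n+2} + 3 n(n-1) a_n at x^n.
3 x y'(x) contributes 3 n a_n at x^n.
-y(x) contributes -1 a_n at x^n.
Matching x^n: (n+2)(n+1) a_{n+2} + (3 n(n-1) + 3 n - 1) a_n = 0.
Thus a_{n+2} = (-3 n(n-1) - 3 n + 1) / ((n+1)(n+2)) * a_n.

Check with a_0 = -1, a_1 = 1 (apply the recurrence for n = 0, 1, 2, 3): a_0 = -1, a_1 = 1, a_2 = -1/2, a_3 = -1/3, a_4 = 11/24, a_5 = 13/30.

a_(n+2) = (-3 n(n-1) - 3 n + 1) / ((n+1)(n+2)) * a_n; check: a_0 = -1, a_1 = 1, a_2 = -1/2, a_3 = -1/3, a_4 = 11/24, a_5 = 13/30


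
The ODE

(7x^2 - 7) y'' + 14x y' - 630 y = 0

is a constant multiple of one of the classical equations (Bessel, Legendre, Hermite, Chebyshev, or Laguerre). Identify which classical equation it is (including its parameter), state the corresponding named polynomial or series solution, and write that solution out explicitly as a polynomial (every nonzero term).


All three coefficients share the factor -7; dividing through by -7 gives  (1 - x^2) y'' - 2x y' + 90 y = 0.
This matches the Legendre equation (1 - x^2) y'' - 2x y' + n(n+1) y = 0 (note the -2x y' term) with n(n+1) = 90, so n = 9; the polynomial solution is P_9(x).
With y = sum_k a_k x^k, matching x^k gives (k+2)(k+1) a_{k+2} = [k(k+1) - n(n+1)] a_k = (k - 9)(k + 10) a_k. The right side vanishes at k = 9, so the series with the parity of 9 terminates at degree 9.
Standard normalization (P_n(1) = 1): leading coefficient (2n)!/(2^n (n!)^2) = 6402373705728000/(512*131681894400) = 12155/128, so a_9 = 12155/128. Work downward with a_k = (k+1)(k+2) a_{k+2} / ((k - 9)(k + 10)):
  a_7 = (8)(9)(12155/128) / ((7 - 9)(7 + 10)) = (109395/16)/(-34) = -6435/32
  a_5 = (6)(7)(-6435/32) / ((5 - 9)(5 + 10)) = (-135135/16)/(-60) = 9009/64
  a_3 = (4)(5)(9009/64) / ((3 - 9)(3 + 10)) = (45045/16)/(-78) = -1155/32
  a_1 = (2)(3)(-1155/32) / ((1 - 9)(1 + 10)) = (-3465/16)/(-88) = 315/128
Hence P_9(x) = 12155 x^9/128 - 6435 x^7/32 + 9009 x^5/64 - 1155 x^3/32 + 315 x/128.

P_9(x); series = 12155 x^9/128 - 6435 x^7/32 + 9009 x^5/64 - 1155 x^3/32 + 315 x/128


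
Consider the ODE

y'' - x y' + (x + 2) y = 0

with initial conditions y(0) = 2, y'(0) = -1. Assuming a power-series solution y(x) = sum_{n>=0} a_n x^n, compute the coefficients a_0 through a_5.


Ansatz: y(x) = sum_{n>=0} a_n x^n, so y'(x) = sum_{n>=1} n a_n x^(n-1) and y''(x) = sum_{n>=2} n(n-1) a_n x^(n-2).
Substitute into P(x) y'' + Q(x) y' + R(x) y = 0 with P(x) = 1, Q(x) = -x, R(x) = x + 2, and match powers of x.
Initial conditions: a_0 = 2, a_1 = -1.
Setting the coefficient of each power of x to zero and solving order by order (substituting the coefficients already found):
  x^0: 2 a_2 + 2 a_0 = 0  ->  2 a_2 = -2 a_0 = -4  ->  a_2 = -2
  x^1: 6 a_3 + a_1 + a_0 = 0  ->  6 a_3 = -a_1 - a_0 = -1  ->  a_3 = -1/6
  x^2: 12 a_4 + a_1 = 0  ->  12 a_4 = -a_1 = 1  ->  a_4 = 1/12
  x^3: 20 a_5 - a_3 + a_2 = 0  ->  20 a_5 = a_3 - a_2 = 11/6  ->  a_5 = 11/120
Truncated series: y(x) = 2 - x - 2 x^2 - (1/6) x^3 + (1/12) x^4 + (11/120) x^5 + O(x^6).

a_0 = 2; a_1 = -1; a_2 = -2; a_3 = -1/6; a_4 = 1/12; a_5 = 11/120


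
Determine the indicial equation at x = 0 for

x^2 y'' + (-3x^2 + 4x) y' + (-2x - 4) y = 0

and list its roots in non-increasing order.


Divide by x^2 to reach normal form y'' + P_1(x) y' + P_2(x) y = 0 with P_1(x) = -3 + 4/x and P_2(x) = -2/x - 4/x^2.
x = 0 is a singular point because the y'-coefficient -3 + 4/x has a pole at x = 0 and the y-coefficient -2/x - 4/x^2 has a pole at x = 0.
It is a regular singular point because x P_1(x) = p(x) = 4 - 3x and x^2 P_2(x) = q(x) = -2x - 4 are polynomials, hence analytic at x = 0.
p(0) = 4,  q(0) = -4.
Indicial equation: r(r-1) + p(0) r + q(0) = 0, i.e. r^2 + (p(0) - 1) r + q(0) = 0, i.e. r^2 + 3 r - 4 = 0.
Discriminant: (3)^2 - 4(-4) = 25, so r = (-3 ± 5)/2.
Solving: r_1 = 1, r_2 = -4.

indicial: r^2 + 3 r - 4 = 0; roots r_1 = 1, r_2 = -4


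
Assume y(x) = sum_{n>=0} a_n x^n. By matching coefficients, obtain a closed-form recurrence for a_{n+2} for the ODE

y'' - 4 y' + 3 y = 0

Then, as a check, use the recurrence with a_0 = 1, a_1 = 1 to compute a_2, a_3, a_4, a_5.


Substitute y = sum_n a_n x^n.
y''(x) has coefficient (n+2)(n+1) a_{n+2} at x^n;
-4 y'(x) has coefficient -4 (n+1) a_{n+1} at x^n;
3 y(x) has coefficient 3 a_n at x^n.
Matching x^n: (n+2)(n+1) a_{n+2} - 4 (n+1) a_{n+1} + 3 a_n = 0.
Thus a_{n+2} = [4 (n+1) a_{n+1} - 3 a_n] / ((n+1)(n+2)).

Check with a_0 = 1, a_1 = 1 (apply the recurrence for n = 0, 1, 2, 3): a_0 = 1, a_1 = 1, a_2 = 1/2, a_3 = 1/6, a_4 = 1/24, a_5 = 1/120.

a_(n+2) = [4 (n+1) a_(n+1) - 3 a_n] / ((n+1)(n+2)); check: a_0 = 1, a_1 = 1, a_2 = 1/2, a_3 = 1/6, a_4 = 1/24, a_5 = 1/120


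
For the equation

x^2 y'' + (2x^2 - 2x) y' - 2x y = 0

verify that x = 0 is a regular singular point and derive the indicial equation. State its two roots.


Divide by x^2 to reach normal form y'' + P_1(x) y' + P_2(x) y = 0 with P_1(x) = 2 - 2/x and P_2(x) = -2/x.
x = 0 is a singular point because the y'-coefficient 2 - 2/x has a pole at x = 0 and the y-coefficient -2/x has a pole at x = 0.
It is a regular singular point because x P_1(x) = p(x) = 2x - 2 and x^2 P_2(x) = q(x) = -2x are polynomials, hence analytic at x = 0.
p(0) = -2,  q(0) = 0.
Indicial equation: r(r-1) + p(0) r + q(0) = 0, i.e. r^2 + (p(0) - 1) r + q(0) = 0, i.e. r^2 - 3 r = 0.
Discriminant: (-3)^2 - 4(0) = 9, so r = (3 ± 3)/2.
Solving: r_1 = 3, r_2 = 0.

indicial: r^2 - 3 r = 0; roots r_1 = 3, r_2 = 0


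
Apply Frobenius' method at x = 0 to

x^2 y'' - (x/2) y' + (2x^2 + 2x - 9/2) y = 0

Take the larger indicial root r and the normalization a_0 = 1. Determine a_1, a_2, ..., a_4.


Write in Frobenius form y'' + (p(x)/x) y' + (q(x)/x^2) y = 0:
  p(x) = -1/2,  q(x) = 2x^2 + 2x - 9/2.
Indicial equation: r(r-1) + (-1/2) r + (-9/2) = 0 -> roots r_1 = 3, r_2 = -3/2.
Take r = r_1 = 3. Let y(x) = x^r sum_{n>=0} a_n x^n with a_0 = 1.
Substitute y = x^r sum a_n x^n and match x^{r+n}. The recurrence is
  D(n) a_n + 2 a_{n-1} + 2 a_{n-2} = 0,  where D(n) = (r+n)(r+n-1) + (-1/2)(r+n) + (-9/2).
  a_n = [-2 a_{n-1} - 2 a_{n-2}] / D(n).
Since the indicial polynomial factors as (r - r_1)(r - r_2), D(n) = (r_1 + n - r_1)(r_1 + n - r_2) = n(n + 9/2).
Evaluating step by step (a_0 = 1):
  n = 1: D(1) = 1(1 + 9/2) = 11/2; numerator = -2(1) = -2; a_1 = (-2)/(11/2) = -4/11
  n = 2: D(2) = 2(2 + 9/2) = 13; numerator = -2(-4/11) - 2(1) = -14/11; a_2 = (-14/11)/(13) = -14/143
  n = 3: D(3) = 3(3 + 9/2) = 45/2; numerator = -2(-14/143) - 2(-4/11) = 12/13; a_3 = (12/13)/(45/2) = 8/195
  n = 4: D(4) = 4(4 + 9/2) = 34; numerator = -2(8/195) - 2(-14/143) = 244/2145; a_4 = (244/2145)/(34) = 122/36465

r = 3; a_0 = 1; a_1 = -4/11; a_2 = -14/143; a_3 = 8/195; a_4 = 122/36465


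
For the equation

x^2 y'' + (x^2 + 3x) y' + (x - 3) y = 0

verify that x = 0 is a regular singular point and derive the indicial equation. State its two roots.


Divide by x^2 to reach normal form y'' + P_1(x) y' + P_2(x) y = 0 with P_1(x) = 1 + 3/x and P_2(x) = 1/x - 3/x^2.
x = 0 is a singular point because the y'-coefficient 1 + 3/x has a pole at x = 0 and the y-coefficient 1/x - 3/x^2 has a pole at x = 0.
It is a regular singular point because x P_1(x) = p(x) = x + 3 and x^2 P_2(x) = q(x) = x - 3 are polynomials, hence analytic at x = 0.
p(0) = 3,  q(0) = -3.
Indicial equation: r(r-1) + p(0) r + q(0) = 0, i.e. r^2 + (p(0) - 1) r + q(0) = 0, i.e. r^2 + 2 r - 3 = 0.
Discriminant: (2)^2 - 4(-3) = 16, so r = (-2 ± 4)/2.
Solving: r_1 = 1, r_2 = -3.

indicial: r^2 + 2 r - 3 = 0; roots r_1 = 1, r_2 = -3


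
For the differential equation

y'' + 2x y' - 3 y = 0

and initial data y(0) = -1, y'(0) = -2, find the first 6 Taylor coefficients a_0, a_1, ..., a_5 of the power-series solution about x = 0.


Ansatz: y(x) = sum_{n>=0} a_n x^n, so y'(x) = sum_{n>=1} n a_n x^(n-1) and y''(x) = sum_{n>=2} n(n-1) a_n x^(n-2).
Substitute into P(x) y'' + Q(x) y' + R(x) y = 0 with P(x) = 1, Q(x) = 2x, R(x) = -3, and match powers of x.
Initial conditions: a_0 = -1, a_1 = -2.
Setting the coefficient of each power of x to zero and solving order by order (substituting the coefficients already found):
  x^0: 2 a_2 - 3 a_0 = 0  ->  2 a_2 = 3 a_0 = -3  ->  a_2 = -3/2
  x^1: 6 a_3 - a_1 = 0  ->  6 a_3 = a_1 = -2  ->  a_3 = -1/3
  x^2: 12 a_4 + a_2 = 0  ->  12 a_4 = -a_2 = 3/2  ->  a_4 = 1/8
  x^3: 20 a_5 + 3 a_3 = 0  ->  20 a_5 = -3 a_3 = 1  ->  a_5 = 1/20
Truncated series: y(x) = -1 - 2 x - (3/2) x^2 - (1/3) x^3 + (1/8) x^4 + (1/20) x^5 + O(x^6).

a_0 = -1; a_1 = -2; a_2 = -3/2; a_3 = -1/3; a_4 = 1/8; a_5 = 1/20


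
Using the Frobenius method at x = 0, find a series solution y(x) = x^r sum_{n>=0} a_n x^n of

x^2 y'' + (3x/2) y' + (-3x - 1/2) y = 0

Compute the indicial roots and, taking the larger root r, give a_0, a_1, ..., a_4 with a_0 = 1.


Write in Frobenius form y'' + (p(x)/x) y' + (q(x)/x^2) y = 0:
  p(x) = 3/2,  q(x) = -3x - 1/2.
Indicial equation: r(r-1) + (3/2) r + (-1/2) = 0 -> roots r_1 = 1/2, r_2 = -1.
Take r = r_1 = 1/2. Let y(x) = x^r sum_{n>=0} a_n x^n with a_0 = 1.
Substitute y = x^r sum a_n x^n and match x^{r+n}. The recurrence is
  D(n) a_n - 3 a_{n-1} = 0,  where D(n) = (r+n)(r+n-1) + (3/2)(r+n) + (-1/2).
  a_n = 3 / D(n) * a_{n-1}.
Since the indicial polynomial factors as (r - r_1)(r - r_2), D(n) = (r_1 + n - r_1)(r_1 + n - r_2) = n(n + 3/2).
Evaluating step by step (a_0 = 1):
  n = 1: D(1) = 1(1 + 3/2) = 5/2; numerator = 3(1) = 3; a_1 = (3)/(5/2) = 6/5
  n = 2: D(2) = 2(2 + 3/2) = 7; numerator = 3(6/5) = 18/5; a_2 = (18/5)/(7) = 18/35
  n = 3: D(3) = 3(3 + 3/2) = 27/2; numerator = 3(18/35) = 54/35; a_3 = (54/35)/(27/2) = 4/35
  n = 4: D(4) = 4(4 + 3/2) = 22; numerator = 3(4/35) = 12/35; a_4 = (12/35)/(22) = 6/385

r = 1/2; a_0 = 1; a_1 = 6/5; a_2 = 18/35; a_3 = 4/35; a_4 = 6/385
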